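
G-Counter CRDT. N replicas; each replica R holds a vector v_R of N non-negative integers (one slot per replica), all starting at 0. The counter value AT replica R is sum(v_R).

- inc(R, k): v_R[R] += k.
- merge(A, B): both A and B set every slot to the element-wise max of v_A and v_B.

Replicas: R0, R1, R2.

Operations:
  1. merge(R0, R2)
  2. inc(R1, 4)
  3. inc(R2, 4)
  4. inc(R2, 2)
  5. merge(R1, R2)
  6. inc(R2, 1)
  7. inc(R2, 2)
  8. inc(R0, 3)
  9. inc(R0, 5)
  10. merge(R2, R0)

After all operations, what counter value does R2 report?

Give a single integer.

Answer: 21

Derivation:
Op 1: merge R0<->R2 -> R0=(0,0,0) R2=(0,0,0)
Op 2: inc R1 by 4 -> R1=(0,4,0) value=4
Op 3: inc R2 by 4 -> R2=(0,0,4) value=4
Op 4: inc R2 by 2 -> R2=(0,0,6) value=6
Op 5: merge R1<->R2 -> R1=(0,4,6) R2=(0,4,6)
Op 6: inc R2 by 1 -> R2=(0,4,7) value=11
Op 7: inc R2 by 2 -> R2=(0,4,9) value=13
Op 8: inc R0 by 3 -> R0=(3,0,0) value=3
Op 9: inc R0 by 5 -> R0=(8,0,0) value=8
Op 10: merge R2<->R0 -> R2=(8,4,9) R0=(8,4,9)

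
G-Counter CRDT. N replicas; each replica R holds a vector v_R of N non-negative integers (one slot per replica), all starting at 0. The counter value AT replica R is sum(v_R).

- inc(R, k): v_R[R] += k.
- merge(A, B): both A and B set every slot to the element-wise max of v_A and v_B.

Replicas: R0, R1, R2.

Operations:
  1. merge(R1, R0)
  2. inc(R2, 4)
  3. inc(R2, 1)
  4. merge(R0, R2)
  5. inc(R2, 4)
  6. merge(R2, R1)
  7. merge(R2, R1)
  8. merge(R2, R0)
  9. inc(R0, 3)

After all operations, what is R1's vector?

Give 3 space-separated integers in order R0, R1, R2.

Op 1: merge R1<->R0 -> R1=(0,0,0) R0=(0,0,0)
Op 2: inc R2 by 4 -> R2=(0,0,4) value=4
Op 3: inc R2 by 1 -> R2=(0,0,5) value=5
Op 4: merge R0<->R2 -> R0=(0,0,5) R2=(0,0,5)
Op 5: inc R2 by 4 -> R2=(0,0,9) value=9
Op 6: merge R2<->R1 -> R2=(0,0,9) R1=(0,0,9)
Op 7: merge R2<->R1 -> R2=(0,0,9) R1=(0,0,9)
Op 8: merge R2<->R0 -> R2=(0,0,9) R0=(0,0,9)
Op 9: inc R0 by 3 -> R0=(3,0,9) value=12

Answer: 0 0 9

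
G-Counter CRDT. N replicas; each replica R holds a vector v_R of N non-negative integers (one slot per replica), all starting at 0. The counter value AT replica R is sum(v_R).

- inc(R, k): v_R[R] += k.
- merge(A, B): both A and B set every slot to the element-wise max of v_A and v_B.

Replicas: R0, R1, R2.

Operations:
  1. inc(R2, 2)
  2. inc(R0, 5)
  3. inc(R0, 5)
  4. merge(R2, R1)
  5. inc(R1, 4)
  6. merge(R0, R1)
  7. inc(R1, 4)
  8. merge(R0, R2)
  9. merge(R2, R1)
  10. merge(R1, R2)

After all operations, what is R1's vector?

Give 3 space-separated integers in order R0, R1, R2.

Op 1: inc R2 by 2 -> R2=(0,0,2) value=2
Op 2: inc R0 by 5 -> R0=(5,0,0) value=5
Op 3: inc R0 by 5 -> R0=(10,0,0) value=10
Op 4: merge R2<->R1 -> R2=(0,0,2) R1=(0,0,2)
Op 5: inc R1 by 4 -> R1=(0,4,2) value=6
Op 6: merge R0<->R1 -> R0=(10,4,2) R1=(10,4,2)
Op 7: inc R1 by 4 -> R1=(10,8,2) value=20
Op 8: merge R0<->R2 -> R0=(10,4,2) R2=(10,4,2)
Op 9: merge R2<->R1 -> R2=(10,8,2) R1=(10,8,2)
Op 10: merge R1<->R2 -> R1=(10,8,2) R2=(10,8,2)

Answer: 10 8 2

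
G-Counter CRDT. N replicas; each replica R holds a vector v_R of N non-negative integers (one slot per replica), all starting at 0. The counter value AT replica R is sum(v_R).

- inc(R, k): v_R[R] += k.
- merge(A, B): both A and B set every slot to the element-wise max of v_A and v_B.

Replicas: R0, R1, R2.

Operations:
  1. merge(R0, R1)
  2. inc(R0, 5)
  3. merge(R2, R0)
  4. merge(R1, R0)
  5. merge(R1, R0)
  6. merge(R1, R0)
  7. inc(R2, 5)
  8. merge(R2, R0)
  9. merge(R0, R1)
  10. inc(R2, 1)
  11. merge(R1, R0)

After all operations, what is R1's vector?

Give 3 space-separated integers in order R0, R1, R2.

Answer: 5 0 5

Derivation:
Op 1: merge R0<->R1 -> R0=(0,0,0) R1=(0,0,0)
Op 2: inc R0 by 5 -> R0=(5,0,0) value=5
Op 3: merge R2<->R0 -> R2=(5,0,0) R0=(5,0,0)
Op 4: merge R1<->R0 -> R1=(5,0,0) R0=(5,0,0)
Op 5: merge R1<->R0 -> R1=(5,0,0) R0=(5,0,0)
Op 6: merge R1<->R0 -> R1=(5,0,0) R0=(5,0,0)
Op 7: inc R2 by 5 -> R2=(5,0,5) value=10
Op 8: merge R2<->R0 -> R2=(5,0,5) R0=(5,0,5)
Op 9: merge R0<->R1 -> R0=(5,0,5) R1=(5,0,5)
Op 10: inc R2 by 1 -> R2=(5,0,6) value=11
Op 11: merge R1<->R0 -> R1=(5,0,5) R0=(5,0,5)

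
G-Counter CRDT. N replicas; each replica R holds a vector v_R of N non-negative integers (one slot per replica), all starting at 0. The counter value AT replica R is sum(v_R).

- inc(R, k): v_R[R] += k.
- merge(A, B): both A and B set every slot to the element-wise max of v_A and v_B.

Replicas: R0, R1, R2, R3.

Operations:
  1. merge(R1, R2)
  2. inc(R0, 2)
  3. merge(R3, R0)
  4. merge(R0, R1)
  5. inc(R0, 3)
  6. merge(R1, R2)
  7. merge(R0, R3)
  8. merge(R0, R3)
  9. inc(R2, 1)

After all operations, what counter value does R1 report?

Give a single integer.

Op 1: merge R1<->R2 -> R1=(0,0,0,0) R2=(0,0,0,0)
Op 2: inc R0 by 2 -> R0=(2,0,0,0) value=2
Op 3: merge R3<->R0 -> R3=(2,0,0,0) R0=(2,0,0,0)
Op 4: merge R0<->R1 -> R0=(2,0,0,0) R1=(2,0,0,0)
Op 5: inc R0 by 3 -> R0=(5,0,0,0) value=5
Op 6: merge R1<->R2 -> R1=(2,0,0,0) R2=(2,0,0,0)
Op 7: merge R0<->R3 -> R0=(5,0,0,0) R3=(5,0,0,0)
Op 8: merge R0<->R3 -> R0=(5,0,0,0) R3=(5,0,0,0)
Op 9: inc R2 by 1 -> R2=(2,0,1,0) value=3

Answer: 2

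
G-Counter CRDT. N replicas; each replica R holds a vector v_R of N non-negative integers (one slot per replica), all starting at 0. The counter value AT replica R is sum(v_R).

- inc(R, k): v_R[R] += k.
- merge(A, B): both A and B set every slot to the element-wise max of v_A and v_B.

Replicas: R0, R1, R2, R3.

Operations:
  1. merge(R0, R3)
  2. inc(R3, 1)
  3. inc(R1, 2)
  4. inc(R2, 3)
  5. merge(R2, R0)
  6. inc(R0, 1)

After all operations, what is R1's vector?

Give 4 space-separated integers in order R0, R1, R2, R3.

Op 1: merge R0<->R3 -> R0=(0,0,0,0) R3=(0,0,0,0)
Op 2: inc R3 by 1 -> R3=(0,0,0,1) value=1
Op 3: inc R1 by 2 -> R1=(0,2,0,0) value=2
Op 4: inc R2 by 3 -> R2=(0,0,3,0) value=3
Op 5: merge R2<->R0 -> R2=(0,0,3,0) R0=(0,0,3,0)
Op 6: inc R0 by 1 -> R0=(1,0,3,0) value=4

Answer: 0 2 0 0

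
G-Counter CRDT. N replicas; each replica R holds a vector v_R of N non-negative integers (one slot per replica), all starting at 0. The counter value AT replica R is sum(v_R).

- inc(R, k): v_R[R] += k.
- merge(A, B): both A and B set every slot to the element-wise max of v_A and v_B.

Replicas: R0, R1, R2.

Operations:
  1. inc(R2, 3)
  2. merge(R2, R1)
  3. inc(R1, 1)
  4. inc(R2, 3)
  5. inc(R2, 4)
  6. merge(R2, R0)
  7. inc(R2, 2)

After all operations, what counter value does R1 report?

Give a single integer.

Answer: 4

Derivation:
Op 1: inc R2 by 3 -> R2=(0,0,3) value=3
Op 2: merge R2<->R1 -> R2=(0,0,3) R1=(0,0,3)
Op 3: inc R1 by 1 -> R1=(0,1,3) value=4
Op 4: inc R2 by 3 -> R2=(0,0,6) value=6
Op 5: inc R2 by 4 -> R2=(0,0,10) value=10
Op 6: merge R2<->R0 -> R2=(0,0,10) R0=(0,0,10)
Op 7: inc R2 by 2 -> R2=(0,0,12) value=12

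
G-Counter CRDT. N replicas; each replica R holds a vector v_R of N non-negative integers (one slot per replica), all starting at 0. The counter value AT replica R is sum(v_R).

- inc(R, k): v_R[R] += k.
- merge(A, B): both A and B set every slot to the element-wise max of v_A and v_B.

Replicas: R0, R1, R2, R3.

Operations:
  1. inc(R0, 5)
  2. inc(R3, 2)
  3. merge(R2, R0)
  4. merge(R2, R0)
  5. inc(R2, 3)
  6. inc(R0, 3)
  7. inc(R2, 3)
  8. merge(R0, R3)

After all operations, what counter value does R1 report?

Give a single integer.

Answer: 0

Derivation:
Op 1: inc R0 by 5 -> R0=(5,0,0,0) value=5
Op 2: inc R3 by 2 -> R3=(0,0,0,2) value=2
Op 3: merge R2<->R0 -> R2=(5,0,0,0) R0=(5,0,0,0)
Op 4: merge R2<->R0 -> R2=(5,0,0,0) R0=(5,0,0,0)
Op 5: inc R2 by 3 -> R2=(5,0,3,0) value=8
Op 6: inc R0 by 3 -> R0=(8,0,0,0) value=8
Op 7: inc R2 by 3 -> R2=(5,0,6,0) value=11
Op 8: merge R0<->R3 -> R0=(8,0,0,2) R3=(8,0,0,2)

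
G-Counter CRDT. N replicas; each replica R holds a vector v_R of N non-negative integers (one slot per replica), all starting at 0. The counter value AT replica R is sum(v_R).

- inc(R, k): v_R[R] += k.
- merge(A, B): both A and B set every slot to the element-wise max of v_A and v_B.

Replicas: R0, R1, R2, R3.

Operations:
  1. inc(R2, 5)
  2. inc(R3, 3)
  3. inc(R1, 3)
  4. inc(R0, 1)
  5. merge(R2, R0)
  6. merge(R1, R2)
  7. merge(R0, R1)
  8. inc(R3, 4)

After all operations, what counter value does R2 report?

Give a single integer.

Op 1: inc R2 by 5 -> R2=(0,0,5,0) value=5
Op 2: inc R3 by 3 -> R3=(0,0,0,3) value=3
Op 3: inc R1 by 3 -> R1=(0,3,0,0) value=3
Op 4: inc R0 by 1 -> R0=(1,0,0,0) value=1
Op 5: merge R2<->R0 -> R2=(1,0,5,0) R0=(1,0,5,0)
Op 6: merge R1<->R2 -> R1=(1,3,5,0) R2=(1,3,5,0)
Op 7: merge R0<->R1 -> R0=(1,3,5,0) R1=(1,3,5,0)
Op 8: inc R3 by 4 -> R3=(0,0,0,7) value=7

Answer: 9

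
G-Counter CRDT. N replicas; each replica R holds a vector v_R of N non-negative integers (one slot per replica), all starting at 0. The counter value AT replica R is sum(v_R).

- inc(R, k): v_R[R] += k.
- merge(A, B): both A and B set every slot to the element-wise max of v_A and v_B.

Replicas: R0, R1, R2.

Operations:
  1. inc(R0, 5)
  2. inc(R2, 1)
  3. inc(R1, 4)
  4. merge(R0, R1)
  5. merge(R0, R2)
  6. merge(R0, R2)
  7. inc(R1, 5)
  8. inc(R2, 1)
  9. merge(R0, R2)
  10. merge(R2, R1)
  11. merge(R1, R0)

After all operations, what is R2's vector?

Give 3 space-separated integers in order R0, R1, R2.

Op 1: inc R0 by 5 -> R0=(5,0,0) value=5
Op 2: inc R2 by 1 -> R2=(0,0,1) value=1
Op 3: inc R1 by 4 -> R1=(0,4,0) value=4
Op 4: merge R0<->R1 -> R0=(5,4,0) R1=(5,4,0)
Op 5: merge R0<->R2 -> R0=(5,4,1) R2=(5,4,1)
Op 6: merge R0<->R2 -> R0=(5,4,1) R2=(5,4,1)
Op 7: inc R1 by 5 -> R1=(5,9,0) value=14
Op 8: inc R2 by 1 -> R2=(5,4,2) value=11
Op 9: merge R0<->R2 -> R0=(5,4,2) R2=(5,4,2)
Op 10: merge R2<->R1 -> R2=(5,9,2) R1=(5,9,2)
Op 11: merge R1<->R0 -> R1=(5,9,2) R0=(5,9,2)

Answer: 5 9 2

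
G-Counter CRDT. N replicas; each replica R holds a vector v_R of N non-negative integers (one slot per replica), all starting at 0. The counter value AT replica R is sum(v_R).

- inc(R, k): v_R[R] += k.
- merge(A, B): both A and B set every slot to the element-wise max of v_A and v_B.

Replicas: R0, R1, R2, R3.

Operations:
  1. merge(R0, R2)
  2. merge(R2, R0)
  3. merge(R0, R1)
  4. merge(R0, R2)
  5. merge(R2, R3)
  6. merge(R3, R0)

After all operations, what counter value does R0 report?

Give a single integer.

Answer: 0

Derivation:
Op 1: merge R0<->R2 -> R0=(0,0,0,0) R2=(0,0,0,0)
Op 2: merge R2<->R0 -> R2=(0,0,0,0) R0=(0,0,0,0)
Op 3: merge R0<->R1 -> R0=(0,0,0,0) R1=(0,0,0,0)
Op 4: merge R0<->R2 -> R0=(0,0,0,0) R2=(0,0,0,0)
Op 5: merge R2<->R3 -> R2=(0,0,0,0) R3=(0,0,0,0)
Op 6: merge R3<->R0 -> R3=(0,0,0,0) R0=(0,0,0,0)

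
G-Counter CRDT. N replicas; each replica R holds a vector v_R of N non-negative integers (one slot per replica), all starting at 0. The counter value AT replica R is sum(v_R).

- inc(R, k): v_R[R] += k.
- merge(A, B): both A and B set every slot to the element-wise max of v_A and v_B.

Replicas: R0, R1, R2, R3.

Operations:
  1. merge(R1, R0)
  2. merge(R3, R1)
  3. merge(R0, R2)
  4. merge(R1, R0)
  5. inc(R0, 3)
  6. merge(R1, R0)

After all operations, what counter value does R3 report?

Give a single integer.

Answer: 0

Derivation:
Op 1: merge R1<->R0 -> R1=(0,0,0,0) R0=(0,0,0,0)
Op 2: merge R3<->R1 -> R3=(0,0,0,0) R1=(0,0,0,0)
Op 3: merge R0<->R2 -> R0=(0,0,0,0) R2=(0,0,0,0)
Op 4: merge R1<->R0 -> R1=(0,0,0,0) R0=(0,0,0,0)
Op 5: inc R0 by 3 -> R0=(3,0,0,0) value=3
Op 6: merge R1<->R0 -> R1=(3,0,0,0) R0=(3,0,0,0)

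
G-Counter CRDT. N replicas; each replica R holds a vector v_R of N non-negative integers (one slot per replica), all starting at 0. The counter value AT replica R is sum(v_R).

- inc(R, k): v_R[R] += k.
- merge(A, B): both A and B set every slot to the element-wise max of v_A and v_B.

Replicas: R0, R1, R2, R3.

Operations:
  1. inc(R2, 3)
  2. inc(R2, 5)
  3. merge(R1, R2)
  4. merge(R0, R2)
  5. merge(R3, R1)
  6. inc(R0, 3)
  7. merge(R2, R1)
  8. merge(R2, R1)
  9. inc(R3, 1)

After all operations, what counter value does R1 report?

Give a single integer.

Op 1: inc R2 by 3 -> R2=(0,0,3,0) value=3
Op 2: inc R2 by 5 -> R2=(0,0,8,0) value=8
Op 3: merge R1<->R2 -> R1=(0,0,8,0) R2=(0,0,8,0)
Op 4: merge R0<->R2 -> R0=(0,0,8,0) R2=(0,0,8,0)
Op 5: merge R3<->R1 -> R3=(0,0,8,0) R1=(0,0,8,0)
Op 6: inc R0 by 3 -> R0=(3,0,8,0) value=11
Op 7: merge R2<->R1 -> R2=(0,0,8,0) R1=(0,0,8,0)
Op 8: merge R2<->R1 -> R2=(0,0,8,0) R1=(0,0,8,0)
Op 9: inc R3 by 1 -> R3=(0,0,8,1) value=9

Answer: 8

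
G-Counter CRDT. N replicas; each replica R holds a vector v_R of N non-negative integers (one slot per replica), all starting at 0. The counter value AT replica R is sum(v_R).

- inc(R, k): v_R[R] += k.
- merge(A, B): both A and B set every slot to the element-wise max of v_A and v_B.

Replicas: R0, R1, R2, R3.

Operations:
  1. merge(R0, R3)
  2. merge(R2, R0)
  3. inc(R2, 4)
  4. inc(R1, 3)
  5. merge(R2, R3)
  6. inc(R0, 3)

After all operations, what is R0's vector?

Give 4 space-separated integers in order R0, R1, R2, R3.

Answer: 3 0 0 0

Derivation:
Op 1: merge R0<->R3 -> R0=(0,0,0,0) R3=(0,0,0,0)
Op 2: merge R2<->R0 -> R2=(0,0,0,0) R0=(0,0,0,0)
Op 3: inc R2 by 4 -> R2=(0,0,4,0) value=4
Op 4: inc R1 by 3 -> R1=(0,3,0,0) value=3
Op 5: merge R2<->R3 -> R2=(0,0,4,0) R3=(0,0,4,0)
Op 6: inc R0 by 3 -> R0=(3,0,0,0) value=3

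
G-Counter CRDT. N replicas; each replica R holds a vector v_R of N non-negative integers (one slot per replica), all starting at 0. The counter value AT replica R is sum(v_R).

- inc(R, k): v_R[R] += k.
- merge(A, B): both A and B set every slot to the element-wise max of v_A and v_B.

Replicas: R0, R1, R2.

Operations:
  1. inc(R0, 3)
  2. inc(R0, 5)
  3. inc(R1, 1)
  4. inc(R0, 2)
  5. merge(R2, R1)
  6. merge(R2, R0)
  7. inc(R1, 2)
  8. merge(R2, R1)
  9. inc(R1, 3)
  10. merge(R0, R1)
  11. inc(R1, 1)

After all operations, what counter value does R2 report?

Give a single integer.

Op 1: inc R0 by 3 -> R0=(3,0,0) value=3
Op 2: inc R0 by 5 -> R0=(8,0,0) value=8
Op 3: inc R1 by 1 -> R1=(0,1,0) value=1
Op 4: inc R0 by 2 -> R0=(10,0,0) value=10
Op 5: merge R2<->R1 -> R2=(0,1,0) R1=(0,1,0)
Op 6: merge R2<->R0 -> R2=(10,1,0) R0=(10,1,0)
Op 7: inc R1 by 2 -> R1=(0,3,0) value=3
Op 8: merge R2<->R1 -> R2=(10,3,0) R1=(10,3,0)
Op 9: inc R1 by 3 -> R1=(10,6,0) value=16
Op 10: merge R0<->R1 -> R0=(10,6,0) R1=(10,6,0)
Op 11: inc R1 by 1 -> R1=(10,7,0) value=17

Answer: 13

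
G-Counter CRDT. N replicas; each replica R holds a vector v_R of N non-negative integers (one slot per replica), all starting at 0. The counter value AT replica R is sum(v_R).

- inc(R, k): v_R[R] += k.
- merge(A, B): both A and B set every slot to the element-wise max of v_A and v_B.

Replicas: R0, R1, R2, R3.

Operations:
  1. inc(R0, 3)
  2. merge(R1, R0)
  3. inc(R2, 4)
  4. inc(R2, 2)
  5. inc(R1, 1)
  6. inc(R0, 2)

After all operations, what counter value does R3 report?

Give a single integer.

Answer: 0

Derivation:
Op 1: inc R0 by 3 -> R0=(3,0,0,0) value=3
Op 2: merge R1<->R0 -> R1=(3,0,0,0) R0=(3,0,0,0)
Op 3: inc R2 by 4 -> R2=(0,0,4,0) value=4
Op 4: inc R2 by 2 -> R2=(0,0,6,0) value=6
Op 5: inc R1 by 1 -> R1=(3,1,0,0) value=4
Op 6: inc R0 by 2 -> R0=(5,0,0,0) value=5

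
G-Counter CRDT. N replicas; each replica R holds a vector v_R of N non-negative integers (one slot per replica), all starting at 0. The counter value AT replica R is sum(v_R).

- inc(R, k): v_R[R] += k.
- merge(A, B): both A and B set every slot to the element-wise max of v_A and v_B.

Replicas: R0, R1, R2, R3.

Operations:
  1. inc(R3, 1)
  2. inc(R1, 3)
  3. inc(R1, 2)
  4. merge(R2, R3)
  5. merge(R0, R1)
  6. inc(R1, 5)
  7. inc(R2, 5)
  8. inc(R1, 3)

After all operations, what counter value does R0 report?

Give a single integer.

Op 1: inc R3 by 1 -> R3=(0,0,0,1) value=1
Op 2: inc R1 by 3 -> R1=(0,3,0,0) value=3
Op 3: inc R1 by 2 -> R1=(0,5,0,0) value=5
Op 4: merge R2<->R3 -> R2=(0,0,0,1) R3=(0,0,0,1)
Op 5: merge R0<->R1 -> R0=(0,5,0,0) R1=(0,5,0,0)
Op 6: inc R1 by 5 -> R1=(0,10,0,0) value=10
Op 7: inc R2 by 5 -> R2=(0,0,5,1) value=6
Op 8: inc R1 by 3 -> R1=(0,13,0,0) value=13

Answer: 5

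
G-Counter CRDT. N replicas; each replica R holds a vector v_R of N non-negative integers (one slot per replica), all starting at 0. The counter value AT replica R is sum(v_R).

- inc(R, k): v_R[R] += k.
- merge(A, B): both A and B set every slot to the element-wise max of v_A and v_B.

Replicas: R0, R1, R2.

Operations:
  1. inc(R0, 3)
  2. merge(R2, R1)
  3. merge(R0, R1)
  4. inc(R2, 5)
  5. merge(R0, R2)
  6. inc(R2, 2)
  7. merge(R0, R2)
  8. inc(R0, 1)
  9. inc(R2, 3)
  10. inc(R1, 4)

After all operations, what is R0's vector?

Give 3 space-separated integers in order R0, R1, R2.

Answer: 4 0 7

Derivation:
Op 1: inc R0 by 3 -> R0=(3,0,0) value=3
Op 2: merge R2<->R1 -> R2=(0,0,0) R1=(0,0,0)
Op 3: merge R0<->R1 -> R0=(3,0,0) R1=(3,0,0)
Op 4: inc R2 by 5 -> R2=(0,0,5) value=5
Op 5: merge R0<->R2 -> R0=(3,0,5) R2=(3,0,5)
Op 6: inc R2 by 2 -> R2=(3,0,7) value=10
Op 7: merge R0<->R2 -> R0=(3,0,7) R2=(3,0,7)
Op 8: inc R0 by 1 -> R0=(4,0,7) value=11
Op 9: inc R2 by 3 -> R2=(3,0,10) value=13
Op 10: inc R1 by 4 -> R1=(3,4,0) value=7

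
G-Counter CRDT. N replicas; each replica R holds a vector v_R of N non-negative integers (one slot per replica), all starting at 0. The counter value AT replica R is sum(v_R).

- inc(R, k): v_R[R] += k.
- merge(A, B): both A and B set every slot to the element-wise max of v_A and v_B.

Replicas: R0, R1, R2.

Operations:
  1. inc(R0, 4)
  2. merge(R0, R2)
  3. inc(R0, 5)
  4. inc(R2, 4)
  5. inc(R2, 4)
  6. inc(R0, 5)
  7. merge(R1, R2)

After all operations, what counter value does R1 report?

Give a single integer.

Op 1: inc R0 by 4 -> R0=(4,0,0) value=4
Op 2: merge R0<->R2 -> R0=(4,0,0) R2=(4,0,0)
Op 3: inc R0 by 5 -> R0=(9,0,0) value=9
Op 4: inc R2 by 4 -> R2=(4,0,4) value=8
Op 5: inc R2 by 4 -> R2=(4,0,8) value=12
Op 6: inc R0 by 5 -> R0=(14,0,0) value=14
Op 7: merge R1<->R2 -> R1=(4,0,8) R2=(4,0,8)

Answer: 12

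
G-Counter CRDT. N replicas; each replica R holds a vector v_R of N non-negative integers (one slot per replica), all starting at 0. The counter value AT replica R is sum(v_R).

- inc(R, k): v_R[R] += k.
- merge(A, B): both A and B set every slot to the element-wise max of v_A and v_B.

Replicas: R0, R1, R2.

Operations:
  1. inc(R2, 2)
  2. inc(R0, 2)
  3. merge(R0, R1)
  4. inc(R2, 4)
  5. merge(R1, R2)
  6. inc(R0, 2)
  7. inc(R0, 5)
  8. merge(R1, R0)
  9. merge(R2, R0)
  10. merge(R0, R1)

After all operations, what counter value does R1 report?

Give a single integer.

Answer: 15

Derivation:
Op 1: inc R2 by 2 -> R2=(0,0,2) value=2
Op 2: inc R0 by 2 -> R0=(2,0,0) value=2
Op 3: merge R0<->R1 -> R0=(2,0,0) R1=(2,0,0)
Op 4: inc R2 by 4 -> R2=(0,0,6) value=6
Op 5: merge R1<->R2 -> R1=(2,0,6) R2=(2,0,6)
Op 6: inc R0 by 2 -> R0=(4,0,0) value=4
Op 7: inc R0 by 5 -> R0=(9,0,0) value=9
Op 8: merge R1<->R0 -> R1=(9,0,6) R0=(9,0,6)
Op 9: merge R2<->R0 -> R2=(9,0,6) R0=(9,0,6)
Op 10: merge R0<->R1 -> R0=(9,0,6) R1=(9,0,6)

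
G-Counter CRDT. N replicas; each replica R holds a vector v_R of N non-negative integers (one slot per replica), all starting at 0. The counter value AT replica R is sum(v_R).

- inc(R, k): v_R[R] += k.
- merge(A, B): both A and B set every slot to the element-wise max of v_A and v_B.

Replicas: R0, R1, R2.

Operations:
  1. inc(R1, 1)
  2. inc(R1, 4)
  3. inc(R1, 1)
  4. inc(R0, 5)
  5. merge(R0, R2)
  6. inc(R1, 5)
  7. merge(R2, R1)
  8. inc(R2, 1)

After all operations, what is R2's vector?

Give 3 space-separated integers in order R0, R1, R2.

Op 1: inc R1 by 1 -> R1=(0,1,0) value=1
Op 2: inc R1 by 4 -> R1=(0,5,0) value=5
Op 3: inc R1 by 1 -> R1=(0,6,0) value=6
Op 4: inc R0 by 5 -> R0=(5,0,0) value=5
Op 5: merge R0<->R2 -> R0=(5,0,0) R2=(5,0,0)
Op 6: inc R1 by 5 -> R1=(0,11,0) value=11
Op 7: merge R2<->R1 -> R2=(5,11,0) R1=(5,11,0)
Op 8: inc R2 by 1 -> R2=(5,11,1) value=17

Answer: 5 11 1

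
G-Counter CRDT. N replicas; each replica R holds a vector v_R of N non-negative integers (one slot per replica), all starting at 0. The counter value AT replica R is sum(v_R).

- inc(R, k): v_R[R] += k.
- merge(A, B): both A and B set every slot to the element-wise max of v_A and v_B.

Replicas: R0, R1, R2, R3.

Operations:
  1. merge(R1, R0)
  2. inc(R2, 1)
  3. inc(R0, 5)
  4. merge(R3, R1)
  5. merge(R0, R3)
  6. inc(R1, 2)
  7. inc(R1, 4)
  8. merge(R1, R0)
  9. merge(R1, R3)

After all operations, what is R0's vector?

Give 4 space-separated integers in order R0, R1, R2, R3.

Op 1: merge R1<->R0 -> R1=(0,0,0,0) R0=(0,0,0,0)
Op 2: inc R2 by 1 -> R2=(0,0,1,0) value=1
Op 3: inc R0 by 5 -> R0=(5,0,0,0) value=5
Op 4: merge R3<->R1 -> R3=(0,0,0,0) R1=(0,0,0,0)
Op 5: merge R0<->R3 -> R0=(5,0,0,0) R3=(5,0,0,0)
Op 6: inc R1 by 2 -> R1=(0,2,0,0) value=2
Op 7: inc R1 by 4 -> R1=(0,6,0,0) value=6
Op 8: merge R1<->R0 -> R1=(5,6,0,0) R0=(5,6,0,0)
Op 9: merge R1<->R3 -> R1=(5,6,0,0) R3=(5,6,0,0)

Answer: 5 6 0 0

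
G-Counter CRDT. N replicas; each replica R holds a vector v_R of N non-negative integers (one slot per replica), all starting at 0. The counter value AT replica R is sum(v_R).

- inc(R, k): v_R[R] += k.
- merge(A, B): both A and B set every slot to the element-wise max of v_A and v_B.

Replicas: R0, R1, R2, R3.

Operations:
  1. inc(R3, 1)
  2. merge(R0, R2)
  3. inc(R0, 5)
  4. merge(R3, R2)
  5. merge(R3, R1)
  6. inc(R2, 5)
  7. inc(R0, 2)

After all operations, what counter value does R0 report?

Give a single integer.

Answer: 7

Derivation:
Op 1: inc R3 by 1 -> R3=(0,0,0,1) value=1
Op 2: merge R0<->R2 -> R0=(0,0,0,0) R2=(0,0,0,0)
Op 3: inc R0 by 5 -> R0=(5,0,0,0) value=5
Op 4: merge R3<->R2 -> R3=(0,0,0,1) R2=(0,0,0,1)
Op 5: merge R3<->R1 -> R3=(0,0,0,1) R1=(0,0,0,1)
Op 6: inc R2 by 5 -> R2=(0,0,5,1) value=6
Op 7: inc R0 by 2 -> R0=(7,0,0,0) value=7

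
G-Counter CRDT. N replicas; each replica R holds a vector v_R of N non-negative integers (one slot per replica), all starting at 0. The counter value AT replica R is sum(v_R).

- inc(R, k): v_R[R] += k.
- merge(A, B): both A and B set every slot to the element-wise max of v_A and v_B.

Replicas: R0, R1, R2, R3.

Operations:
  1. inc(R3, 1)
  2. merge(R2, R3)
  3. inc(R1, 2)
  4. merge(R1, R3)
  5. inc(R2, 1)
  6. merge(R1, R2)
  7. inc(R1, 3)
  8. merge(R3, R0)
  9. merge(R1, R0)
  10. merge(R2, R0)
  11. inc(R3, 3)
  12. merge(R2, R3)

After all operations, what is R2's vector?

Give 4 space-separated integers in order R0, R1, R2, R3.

Op 1: inc R3 by 1 -> R3=(0,0,0,1) value=1
Op 2: merge R2<->R3 -> R2=(0,0,0,1) R3=(0,0,0,1)
Op 3: inc R1 by 2 -> R1=(0,2,0,0) value=2
Op 4: merge R1<->R3 -> R1=(0,2,0,1) R3=(0,2,0,1)
Op 5: inc R2 by 1 -> R2=(0,0,1,1) value=2
Op 6: merge R1<->R2 -> R1=(0,2,1,1) R2=(0,2,1,1)
Op 7: inc R1 by 3 -> R1=(0,5,1,1) value=7
Op 8: merge R3<->R0 -> R3=(0,2,0,1) R0=(0,2,0,1)
Op 9: merge R1<->R0 -> R1=(0,5,1,1) R0=(0,5,1,1)
Op 10: merge R2<->R0 -> R2=(0,5,1,1) R0=(0,5,1,1)
Op 11: inc R3 by 3 -> R3=(0,2,0,4) value=6
Op 12: merge R2<->R3 -> R2=(0,5,1,4) R3=(0,5,1,4)

Answer: 0 5 1 4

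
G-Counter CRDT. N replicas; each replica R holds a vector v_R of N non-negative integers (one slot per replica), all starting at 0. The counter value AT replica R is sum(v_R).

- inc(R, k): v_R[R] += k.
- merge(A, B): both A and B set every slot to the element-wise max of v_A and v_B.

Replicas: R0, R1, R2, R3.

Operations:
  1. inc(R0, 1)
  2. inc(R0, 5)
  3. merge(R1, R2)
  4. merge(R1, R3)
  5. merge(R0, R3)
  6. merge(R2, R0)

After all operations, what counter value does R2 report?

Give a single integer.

Op 1: inc R0 by 1 -> R0=(1,0,0,0) value=1
Op 2: inc R0 by 5 -> R0=(6,0,0,0) value=6
Op 3: merge R1<->R2 -> R1=(0,0,0,0) R2=(0,0,0,0)
Op 4: merge R1<->R3 -> R1=(0,0,0,0) R3=(0,0,0,0)
Op 5: merge R0<->R3 -> R0=(6,0,0,0) R3=(6,0,0,0)
Op 6: merge R2<->R0 -> R2=(6,0,0,0) R0=(6,0,0,0)

Answer: 6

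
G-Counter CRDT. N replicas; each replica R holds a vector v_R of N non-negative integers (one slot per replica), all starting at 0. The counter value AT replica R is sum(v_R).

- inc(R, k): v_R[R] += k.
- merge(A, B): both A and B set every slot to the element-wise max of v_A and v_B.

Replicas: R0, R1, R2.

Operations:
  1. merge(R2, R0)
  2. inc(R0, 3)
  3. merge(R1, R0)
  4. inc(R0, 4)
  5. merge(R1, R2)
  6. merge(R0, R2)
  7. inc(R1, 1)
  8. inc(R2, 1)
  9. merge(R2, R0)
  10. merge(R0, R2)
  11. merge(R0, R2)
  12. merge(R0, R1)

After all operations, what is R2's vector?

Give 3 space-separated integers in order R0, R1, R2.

Op 1: merge R2<->R0 -> R2=(0,0,0) R0=(0,0,0)
Op 2: inc R0 by 3 -> R0=(3,0,0) value=3
Op 3: merge R1<->R0 -> R1=(3,0,0) R0=(3,0,0)
Op 4: inc R0 by 4 -> R0=(7,0,0) value=7
Op 5: merge R1<->R2 -> R1=(3,0,0) R2=(3,0,0)
Op 6: merge R0<->R2 -> R0=(7,0,0) R2=(7,0,0)
Op 7: inc R1 by 1 -> R1=(3,1,0) value=4
Op 8: inc R2 by 1 -> R2=(7,0,1) value=8
Op 9: merge R2<->R0 -> R2=(7,0,1) R0=(7,0,1)
Op 10: merge R0<->R2 -> R0=(7,0,1) R2=(7,0,1)
Op 11: merge R0<->R2 -> R0=(7,0,1) R2=(7,0,1)
Op 12: merge R0<->R1 -> R0=(7,1,1) R1=(7,1,1)

Answer: 7 0 1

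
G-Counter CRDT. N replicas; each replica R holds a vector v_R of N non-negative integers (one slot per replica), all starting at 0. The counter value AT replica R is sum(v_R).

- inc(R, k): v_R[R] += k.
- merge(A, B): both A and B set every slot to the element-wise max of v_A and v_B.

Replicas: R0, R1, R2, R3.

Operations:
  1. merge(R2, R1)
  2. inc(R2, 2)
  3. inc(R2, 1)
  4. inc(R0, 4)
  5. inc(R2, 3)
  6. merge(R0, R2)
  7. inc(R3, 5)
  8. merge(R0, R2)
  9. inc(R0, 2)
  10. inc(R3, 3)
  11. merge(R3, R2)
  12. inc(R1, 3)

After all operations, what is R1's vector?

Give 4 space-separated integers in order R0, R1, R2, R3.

Op 1: merge R2<->R1 -> R2=(0,0,0,0) R1=(0,0,0,0)
Op 2: inc R2 by 2 -> R2=(0,0,2,0) value=2
Op 3: inc R2 by 1 -> R2=(0,0,3,0) value=3
Op 4: inc R0 by 4 -> R0=(4,0,0,0) value=4
Op 5: inc R2 by 3 -> R2=(0,0,6,0) value=6
Op 6: merge R0<->R2 -> R0=(4,0,6,0) R2=(4,0,6,0)
Op 7: inc R3 by 5 -> R3=(0,0,0,5) value=5
Op 8: merge R0<->R2 -> R0=(4,0,6,0) R2=(4,0,6,0)
Op 9: inc R0 by 2 -> R0=(6,0,6,0) value=12
Op 10: inc R3 by 3 -> R3=(0,0,0,8) value=8
Op 11: merge R3<->R2 -> R3=(4,0,6,8) R2=(4,0,6,8)
Op 12: inc R1 by 3 -> R1=(0,3,0,0) value=3

Answer: 0 3 0 0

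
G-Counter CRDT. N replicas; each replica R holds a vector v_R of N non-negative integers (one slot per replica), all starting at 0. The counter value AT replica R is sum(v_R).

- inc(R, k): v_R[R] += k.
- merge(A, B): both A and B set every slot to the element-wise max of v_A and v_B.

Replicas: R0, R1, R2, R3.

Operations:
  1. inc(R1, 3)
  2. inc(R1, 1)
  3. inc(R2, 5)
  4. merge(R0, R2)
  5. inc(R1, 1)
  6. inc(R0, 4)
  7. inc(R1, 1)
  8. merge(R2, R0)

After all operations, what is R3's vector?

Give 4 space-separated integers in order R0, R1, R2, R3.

Op 1: inc R1 by 3 -> R1=(0,3,0,0) value=3
Op 2: inc R1 by 1 -> R1=(0,4,0,0) value=4
Op 3: inc R2 by 5 -> R2=(0,0,5,0) value=5
Op 4: merge R0<->R2 -> R0=(0,0,5,0) R2=(0,0,5,0)
Op 5: inc R1 by 1 -> R1=(0,5,0,0) value=5
Op 6: inc R0 by 4 -> R0=(4,0,5,0) value=9
Op 7: inc R1 by 1 -> R1=(0,6,0,0) value=6
Op 8: merge R2<->R0 -> R2=(4,0,5,0) R0=(4,0,5,0)

Answer: 0 0 0 0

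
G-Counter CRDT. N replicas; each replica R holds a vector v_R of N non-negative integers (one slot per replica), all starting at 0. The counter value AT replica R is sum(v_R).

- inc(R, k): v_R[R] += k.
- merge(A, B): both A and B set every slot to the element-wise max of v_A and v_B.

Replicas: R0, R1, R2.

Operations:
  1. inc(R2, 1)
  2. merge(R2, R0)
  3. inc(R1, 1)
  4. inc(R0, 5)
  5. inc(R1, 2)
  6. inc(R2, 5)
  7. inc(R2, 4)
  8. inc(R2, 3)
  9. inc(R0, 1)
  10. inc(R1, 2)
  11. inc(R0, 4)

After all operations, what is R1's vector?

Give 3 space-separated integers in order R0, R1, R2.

Op 1: inc R2 by 1 -> R2=(0,0,1) value=1
Op 2: merge R2<->R0 -> R2=(0,0,1) R0=(0,0,1)
Op 3: inc R1 by 1 -> R1=(0,1,0) value=1
Op 4: inc R0 by 5 -> R0=(5,0,1) value=6
Op 5: inc R1 by 2 -> R1=(0,3,0) value=3
Op 6: inc R2 by 5 -> R2=(0,0,6) value=6
Op 7: inc R2 by 4 -> R2=(0,0,10) value=10
Op 8: inc R2 by 3 -> R2=(0,0,13) value=13
Op 9: inc R0 by 1 -> R0=(6,0,1) value=7
Op 10: inc R1 by 2 -> R1=(0,5,0) value=5
Op 11: inc R0 by 4 -> R0=(10,0,1) value=11

Answer: 0 5 0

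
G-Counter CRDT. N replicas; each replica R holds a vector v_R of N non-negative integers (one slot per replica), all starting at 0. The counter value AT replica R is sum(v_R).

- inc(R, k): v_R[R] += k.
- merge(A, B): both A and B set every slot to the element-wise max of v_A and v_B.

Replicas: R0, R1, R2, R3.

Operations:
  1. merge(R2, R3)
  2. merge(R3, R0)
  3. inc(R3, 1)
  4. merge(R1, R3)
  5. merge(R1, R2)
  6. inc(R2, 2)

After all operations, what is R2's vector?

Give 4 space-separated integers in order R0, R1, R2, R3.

Op 1: merge R2<->R3 -> R2=(0,0,0,0) R3=(0,0,0,0)
Op 2: merge R3<->R0 -> R3=(0,0,0,0) R0=(0,0,0,0)
Op 3: inc R3 by 1 -> R3=(0,0,0,1) value=1
Op 4: merge R1<->R3 -> R1=(0,0,0,1) R3=(0,0,0,1)
Op 5: merge R1<->R2 -> R1=(0,0,0,1) R2=(0,0,0,1)
Op 6: inc R2 by 2 -> R2=(0,0,2,1) value=3

Answer: 0 0 2 1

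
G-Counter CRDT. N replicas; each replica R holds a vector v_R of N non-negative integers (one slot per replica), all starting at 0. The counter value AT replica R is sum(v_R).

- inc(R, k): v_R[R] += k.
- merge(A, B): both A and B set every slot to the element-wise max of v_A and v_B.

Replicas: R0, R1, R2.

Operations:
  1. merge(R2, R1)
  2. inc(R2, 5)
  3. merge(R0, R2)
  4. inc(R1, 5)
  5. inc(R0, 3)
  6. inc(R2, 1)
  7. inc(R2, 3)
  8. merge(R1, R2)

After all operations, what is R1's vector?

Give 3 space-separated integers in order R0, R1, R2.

Op 1: merge R2<->R1 -> R2=(0,0,0) R1=(0,0,0)
Op 2: inc R2 by 5 -> R2=(0,0,5) value=5
Op 3: merge R0<->R2 -> R0=(0,0,5) R2=(0,0,5)
Op 4: inc R1 by 5 -> R1=(0,5,0) value=5
Op 5: inc R0 by 3 -> R0=(3,0,5) value=8
Op 6: inc R2 by 1 -> R2=(0,0,6) value=6
Op 7: inc R2 by 3 -> R2=(0,0,9) value=9
Op 8: merge R1<->R2 -> R1=(0,5,9) R2=(0,5,9)

Answer: 0 5 9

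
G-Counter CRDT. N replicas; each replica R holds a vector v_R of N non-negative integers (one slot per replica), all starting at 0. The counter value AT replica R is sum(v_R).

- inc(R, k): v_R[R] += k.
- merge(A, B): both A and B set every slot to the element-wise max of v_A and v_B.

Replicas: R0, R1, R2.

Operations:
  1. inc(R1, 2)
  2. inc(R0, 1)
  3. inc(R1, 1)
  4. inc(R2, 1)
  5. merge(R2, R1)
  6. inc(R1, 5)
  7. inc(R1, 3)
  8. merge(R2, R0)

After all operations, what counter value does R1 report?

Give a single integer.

Op 1: inc R1 by 2 -> R1=(0,2,0) value=2
Op 2: inc R0 by 1 -> R0=(1,0,0) value=1
Op 3: inc R1 by 1 -> R1=(0,3,0) value=3
Op 4: inc R2 by 1 -> R2=(0,0,1) value=1
Op 5: merge R2<->R1 -> R2=(0,3,1) R1=(0,3,1)
Op 6: inc R1 by 5 -> R1=(0,8,1) value=9
Op 7: inc R1 by 3 -> R1=(0,11,1) value=12
Op 8: merge R2<->R0 -> R2=(1,3,1) R0=(1,3,1)

Answer: 12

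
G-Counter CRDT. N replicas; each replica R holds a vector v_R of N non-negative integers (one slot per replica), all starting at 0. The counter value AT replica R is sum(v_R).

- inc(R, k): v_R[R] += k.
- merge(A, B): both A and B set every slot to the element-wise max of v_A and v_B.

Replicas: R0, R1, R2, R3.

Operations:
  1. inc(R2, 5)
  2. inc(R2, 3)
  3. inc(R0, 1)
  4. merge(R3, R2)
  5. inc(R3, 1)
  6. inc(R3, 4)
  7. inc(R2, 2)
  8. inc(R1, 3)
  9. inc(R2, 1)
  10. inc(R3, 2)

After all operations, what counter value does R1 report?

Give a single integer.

Op 1: inc R2 by 5 -> R2=(0,0,5,0) value=5
Op 2: inc R2 by 3 -> R2=(0,0,8,0) value=8
Op 3: inc R0 by 1 -> R0=(1,0,0,0) value=1
Op 4: merge R3<->R2 -> R3=(0,0,8,0) R2=(0,0,8,0)
Op 5: inc R3 by 1 -> R3=(0,0,8,1) value=9
Op 6: inc R3 by 4 -> R3=(0,0,8,5) value=13
Op 7: inc R2 by 2 -> R2=(0,0,10,0) value=10
Op 8: inc R1 by 3 -> R1=(0,3,0,0) value=3
Op 9: inc R2 by 1 -> R2=(0,0,11,0) value=11
Op 10: inc R3 by 2 -> R3=(0,0,8,7) value=15

Answer: 3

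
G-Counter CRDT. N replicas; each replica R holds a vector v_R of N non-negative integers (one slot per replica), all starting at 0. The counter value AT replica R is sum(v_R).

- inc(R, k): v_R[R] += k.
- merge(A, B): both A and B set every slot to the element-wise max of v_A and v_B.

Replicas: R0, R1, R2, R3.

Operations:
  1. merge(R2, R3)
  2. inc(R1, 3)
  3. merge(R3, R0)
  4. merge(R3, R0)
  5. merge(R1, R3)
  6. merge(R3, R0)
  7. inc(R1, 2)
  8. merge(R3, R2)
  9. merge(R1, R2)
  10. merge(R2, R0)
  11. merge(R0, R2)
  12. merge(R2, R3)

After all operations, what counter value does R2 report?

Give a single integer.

Op 1: merge R2<->R3 -> R2=(0,0,0,0) R3=(0,0,0,0)
Op 2: inc R1 by 3 -> R1=(0,3,0,0) value=3
Op 3: merge R3<->R0 -> R3=(0,0,0,0) R0=(0,0,0,0)
Op 4: merge R3<->R0 -> R3=(0,0,0,0) R0=(0,0,0,0)
Op 5: merge R1<->R3 -> R1=(0,3,0,0) R3=(0,3,0,0)
Op 6: merge R3<->R0 -> R3=(0,3,0,0) R0=(0,3,0,0)
Op 7: inc R1 by 2 -> R1=(0,5,0,0) value=5
Op 8: merge R3<->R2 -> R3=(0,3,0,0) R2=(0,3,0,0)
Op 9: merge R1<->R2 -> R1=(0,5,0,0) R2=(0,5,0,0)
Op 10: merge R2<->R0 -> R2=(0,5,0,0) R0=(0,5,0,0)
Op 11: merge R0<->R2 -> R0=(0,5,0,0) R2=(0,5,0,0)
Op 12: merge R2<->R3 -> R2=(0,5,0,0) R3=(0,5,0,0)

Answer: 5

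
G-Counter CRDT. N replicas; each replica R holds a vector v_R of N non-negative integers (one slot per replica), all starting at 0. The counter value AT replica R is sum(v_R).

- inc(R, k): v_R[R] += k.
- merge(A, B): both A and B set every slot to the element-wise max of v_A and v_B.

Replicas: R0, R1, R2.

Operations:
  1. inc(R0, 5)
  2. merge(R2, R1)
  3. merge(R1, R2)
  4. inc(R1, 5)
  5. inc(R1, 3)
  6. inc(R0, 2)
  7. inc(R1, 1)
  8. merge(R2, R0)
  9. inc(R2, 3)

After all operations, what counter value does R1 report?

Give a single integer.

Op 1: inc R0 by 5 -> R0=(5,0,0) value=5
Op 2: merge R2<->R1 -> R2=(0,0,0) R1=(0,0,0)
Op 3: merge R1<->R2 -> R1=(0,0,0) R2=(0,0,0)
Op 4: inc R1 by 5 -> R1=(0,5,0) value=5
Op 5: inc R1 by 3 -> R1=(0,8,0) value=8
Op 6: inc R0 by 2 -> R0=(7,0,0) value=7
Op 7: inc R1 by 1 -> R1=(0,9,0) value=9
Op 8: merge R2<->R0 -> R2=(7,0,0) R0=(7,0,0)
Op 9: inc R2 by 3 -> R2=(7,0,3) value=10

Answer: 9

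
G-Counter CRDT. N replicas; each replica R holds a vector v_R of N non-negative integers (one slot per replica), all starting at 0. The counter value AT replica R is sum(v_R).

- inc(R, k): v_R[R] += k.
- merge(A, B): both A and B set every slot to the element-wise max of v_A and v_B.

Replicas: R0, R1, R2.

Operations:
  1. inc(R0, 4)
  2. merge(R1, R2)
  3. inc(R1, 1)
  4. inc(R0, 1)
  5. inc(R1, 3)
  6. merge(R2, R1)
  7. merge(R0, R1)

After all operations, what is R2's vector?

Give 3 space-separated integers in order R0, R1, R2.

Op 1: inc R0 by 4 -> R0=(4,0,0) value=4
Op 2: merge R1<->R2 -> R1=(0,0,0) R2=(0,0,0)
Op 3: inc R1 by 1 -> R1=(0,1,0) value=1
Op 4: inc R0 by 1 -> R0=(5,0,0) value=5
Op 5: inc R1 by 3 -> R1=(0,4,0) value=4
Op 6: merge R2<->R1 -> R2=(0,4,0) R1=(0,4,0)
Op 7: merge R0<->R1 -> R0=(5,4,0) R1=(5,4,0)

Answer: 0 4 0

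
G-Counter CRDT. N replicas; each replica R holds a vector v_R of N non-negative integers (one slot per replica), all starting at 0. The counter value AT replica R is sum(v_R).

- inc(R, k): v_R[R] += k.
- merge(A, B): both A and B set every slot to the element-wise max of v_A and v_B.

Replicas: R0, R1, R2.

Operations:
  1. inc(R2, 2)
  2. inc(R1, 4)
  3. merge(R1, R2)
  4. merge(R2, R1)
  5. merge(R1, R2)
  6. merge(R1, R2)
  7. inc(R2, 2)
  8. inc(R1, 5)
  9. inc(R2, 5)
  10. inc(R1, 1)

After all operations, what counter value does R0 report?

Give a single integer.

Op 1: inc R2 by 2 -> R2=(0,0,2) value=2
Op 2: inc R1 by 4 -> R1=(0,4,0) value=4
Op 3: merge R1<->R2 -> R1=(0,4,2) R2=(0,4,2)
Op 4: merge R2<->R1 -> R2=(0,4,2) R1=(0,4,2)
Op 5: merge R1<->R2 -> R1=(0,4,2) R2=(0,4,2)
Op 6: merge R1<->R2 -> R1=(0,4,2) R2=(0,4,2)
Op 7: inc R2 by 2 -> R2=(0,4,4) value=8
Op 8: inc R1 by 5 -> R1=(0,9,2) value=11
Op 9: inc R2 by 5 -> R2=(0,4,9) value=13
Op 10: inc R1 by 1 -> R1=(0,10,2) value=12

Answer: 0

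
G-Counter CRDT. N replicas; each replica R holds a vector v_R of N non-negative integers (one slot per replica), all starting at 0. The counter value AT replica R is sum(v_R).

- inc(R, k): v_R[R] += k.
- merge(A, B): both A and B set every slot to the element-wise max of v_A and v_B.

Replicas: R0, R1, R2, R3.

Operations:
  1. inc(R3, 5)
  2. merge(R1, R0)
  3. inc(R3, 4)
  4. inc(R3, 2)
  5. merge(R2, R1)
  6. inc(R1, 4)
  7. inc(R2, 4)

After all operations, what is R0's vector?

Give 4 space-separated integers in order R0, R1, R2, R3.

Op 1: inc R3 by 5 -> R3=(0,0,0,5) value=5
Op 2: merge R1<->R0 -> R1=(0,0,0,0) R0=(0,0,0,0)
Op 3: inc R3 by 4 -> R3=(0,0,0,9) value=9
Op 4: inc R3 by 2 -> R3=(0,0,0,11) value=11
Op 5: merge R2<->R1 -> R2=(0,0,0,0) R1=(0,0,0,0)
Op 6: inc R1 by 4 -> R1=(0,4,0,0) value=4
Op 7: inc R2 by 4 -> R2=(0,0,4,0) value=4

Answer: 0 0 0 0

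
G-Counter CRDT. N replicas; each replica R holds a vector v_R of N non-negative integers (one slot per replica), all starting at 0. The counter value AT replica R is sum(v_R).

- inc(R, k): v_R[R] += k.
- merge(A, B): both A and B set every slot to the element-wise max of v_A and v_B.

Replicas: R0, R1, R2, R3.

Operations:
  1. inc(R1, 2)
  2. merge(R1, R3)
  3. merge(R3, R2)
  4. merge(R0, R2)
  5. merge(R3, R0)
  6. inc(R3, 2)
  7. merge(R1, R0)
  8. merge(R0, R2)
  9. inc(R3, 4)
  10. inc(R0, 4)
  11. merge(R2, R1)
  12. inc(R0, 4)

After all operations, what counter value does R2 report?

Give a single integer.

Op 1: inc R1 by 2 -> R1=(0,2,0,0) value=2
Op 2: merge R1<->R3 -> R1=(0,2,0,0) R3=(0,2,0,0)
Op 3: merge R3<->R2 -> R3=(0,2,0,0) R2=(0,2,0,0)
Op 4: merge R0<->R2 -> R0=(0,2,0,0) R2=(0,2,0,0)
Op 5: merge R3<->R0 -> R3=(0,2,0,0) R0=(0,2,0,0)
Op 6: inc R3 by 2 -> R3=(0,2,0,2) value=4
Op 7: merge R1<->R0 -> R1=(0,2,0,0) R0=(0,2,0,0)
Op 8: merge R0<->R2 -> R0=(0,2,0,0) R2=(0,2,0,0)
Op 9: inc R3 by 4 -> R3=(0,2,0,6) value=8
Op 10: inc R0 by 4 -> R0=(4,2,0,0) value=6
Op 11: merge R2<->R1 -> R2=(0,2,0,0) R1=(0,2,0,0)
Op 12: inc R0 by 4 -> R0=(8,2,0,0) value=10

Answer: 2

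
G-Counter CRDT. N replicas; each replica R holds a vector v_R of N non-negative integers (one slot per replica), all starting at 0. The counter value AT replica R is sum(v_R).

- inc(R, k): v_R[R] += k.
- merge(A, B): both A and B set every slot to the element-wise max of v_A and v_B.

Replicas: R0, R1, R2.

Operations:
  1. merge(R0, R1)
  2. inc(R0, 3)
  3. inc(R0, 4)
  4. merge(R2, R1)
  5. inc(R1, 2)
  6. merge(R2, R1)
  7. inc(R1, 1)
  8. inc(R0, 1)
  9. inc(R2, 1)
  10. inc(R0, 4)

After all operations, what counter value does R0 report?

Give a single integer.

Op 1: merge R0<->R1 -> R0=(0,0,0) R1=(0,0,0)
Op 2: inc R0 by 3 -> R0=(3,0,0) value=3
Op 3: inc R0 by 4 -> R0=(7,0,0) value=7
Op 4: merge R2<->R1 -> R2=(0,0,0) R1=(0,0,0)
Op 5: inc R1 by 2 -> R1=(0,2,0) value=2
Op 6: merge R2<->R1 -> R2=(0,2,0) R1=(0,2,0)
Op 7: inc R1 by 1 -> R1=(0,3,0) value=3
Op 8: inc R0 by 1 -> R0=(8,0,0) value=8
Op 9: inc R2 by 1 -> R2=(0,2,1) value=3
Op 10: inc R0 by 4 -> R0=(12,0,0) value=12

Answer: 12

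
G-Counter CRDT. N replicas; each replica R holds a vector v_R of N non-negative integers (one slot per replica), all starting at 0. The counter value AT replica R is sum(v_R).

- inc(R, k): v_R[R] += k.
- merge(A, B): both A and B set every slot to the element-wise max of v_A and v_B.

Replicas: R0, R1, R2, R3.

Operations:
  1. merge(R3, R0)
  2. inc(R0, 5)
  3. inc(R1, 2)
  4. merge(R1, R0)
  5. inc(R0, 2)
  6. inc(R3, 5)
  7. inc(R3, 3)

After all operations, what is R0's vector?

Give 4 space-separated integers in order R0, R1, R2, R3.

Answer: 7 2 0 0

Derivation:
Op 1: merge R3<->R0 -> R3=(0,0,0,0) R0=(0,0,0,0)
Op 2: inc R0 by 5 -> R0=(5,0,0,0) value=5
Op 3: inc R1 by 2 -> R1=(0,2,0,0) value=2
Op 4: merge R1<->R0 -> R1=(5,2,0,0) R0=(5,2,0,0)
Op 5: inc R0 by 2 -> R0=(7,2,0,0) value=9
Op 6: inc R3 by 5 -> R3=(0,0,0,5) value=5
Op 7: inc R3 by 3 -> R3=(0,0,0,8) value=8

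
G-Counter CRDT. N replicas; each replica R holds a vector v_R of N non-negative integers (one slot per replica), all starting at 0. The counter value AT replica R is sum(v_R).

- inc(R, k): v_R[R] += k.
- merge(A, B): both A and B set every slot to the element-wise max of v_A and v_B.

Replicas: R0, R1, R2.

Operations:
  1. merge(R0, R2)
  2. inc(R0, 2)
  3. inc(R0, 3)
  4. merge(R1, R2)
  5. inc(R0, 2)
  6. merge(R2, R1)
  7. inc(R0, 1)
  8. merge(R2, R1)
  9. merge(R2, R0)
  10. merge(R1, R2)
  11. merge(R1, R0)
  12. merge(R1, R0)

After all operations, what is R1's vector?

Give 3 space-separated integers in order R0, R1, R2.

Op 1: merge R0<->R2 -> R0=(0,0,0) R2=(0,0,0)
Op 2: inc R0 by 2 -> R0=(2,0,0) value=2
Op 3: inc R0 by 3 -> R0=(5,0,0) value=5
Op 4: merge R1<->R2 -> R1=(0,0,0) R2=(0,0,0)
Op 5: inc R0 by 2 -> R0=(7,0,0) value=7
Op 6: merge R2<->R1 -> R2=(0,0,0) R1=(0,0,0)
Op 7: inc R0 by 1 -> R0=(8,0,0) value=8
Op 8: merge R2<->R1 -> R2=(0,0,0) R1=(0,0,0)
Op 9: merge R2<->R0 -> R2=(8,0,0) R0=(8,0,0)
Op 10: merge R1<->R2 -> R1=(8,0,0) R2=(8,0,0)
Op 11: merge R1<->R0 -> R1=(8,0,0) R0=(8,0,0)
Op 12: merge R1<->R0 -> R1=(8,0,0) R0=(8,0,0)

Answer: 8 0 0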